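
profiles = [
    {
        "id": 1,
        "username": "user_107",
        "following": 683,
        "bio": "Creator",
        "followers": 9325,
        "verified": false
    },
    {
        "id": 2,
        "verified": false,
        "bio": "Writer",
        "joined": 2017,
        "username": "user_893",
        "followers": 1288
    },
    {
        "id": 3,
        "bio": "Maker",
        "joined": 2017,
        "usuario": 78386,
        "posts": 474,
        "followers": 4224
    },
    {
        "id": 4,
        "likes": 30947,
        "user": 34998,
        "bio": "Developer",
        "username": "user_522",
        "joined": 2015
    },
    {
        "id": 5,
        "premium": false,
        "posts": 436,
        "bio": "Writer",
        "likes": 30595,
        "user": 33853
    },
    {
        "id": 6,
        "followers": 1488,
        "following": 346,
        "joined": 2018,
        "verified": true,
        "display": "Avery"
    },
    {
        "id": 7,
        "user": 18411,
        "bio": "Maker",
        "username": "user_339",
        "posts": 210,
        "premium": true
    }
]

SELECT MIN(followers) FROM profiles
1288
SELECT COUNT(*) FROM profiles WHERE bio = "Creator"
1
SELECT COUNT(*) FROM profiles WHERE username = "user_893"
1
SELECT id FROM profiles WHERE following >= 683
[1]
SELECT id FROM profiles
[1, 2, 3, 4, 5, 6, 7]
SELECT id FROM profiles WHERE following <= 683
[1, 6]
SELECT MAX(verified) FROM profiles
True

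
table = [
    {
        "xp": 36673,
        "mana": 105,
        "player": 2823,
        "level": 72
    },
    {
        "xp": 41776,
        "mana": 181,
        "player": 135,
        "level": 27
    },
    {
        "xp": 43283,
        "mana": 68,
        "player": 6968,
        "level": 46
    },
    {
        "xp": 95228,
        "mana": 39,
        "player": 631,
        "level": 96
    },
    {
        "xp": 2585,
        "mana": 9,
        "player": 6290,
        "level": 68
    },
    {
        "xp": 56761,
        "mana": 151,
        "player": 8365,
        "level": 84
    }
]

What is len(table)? 6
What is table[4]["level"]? 68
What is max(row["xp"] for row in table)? 95228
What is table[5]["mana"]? 151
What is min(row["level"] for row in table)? 27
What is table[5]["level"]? 84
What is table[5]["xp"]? 56761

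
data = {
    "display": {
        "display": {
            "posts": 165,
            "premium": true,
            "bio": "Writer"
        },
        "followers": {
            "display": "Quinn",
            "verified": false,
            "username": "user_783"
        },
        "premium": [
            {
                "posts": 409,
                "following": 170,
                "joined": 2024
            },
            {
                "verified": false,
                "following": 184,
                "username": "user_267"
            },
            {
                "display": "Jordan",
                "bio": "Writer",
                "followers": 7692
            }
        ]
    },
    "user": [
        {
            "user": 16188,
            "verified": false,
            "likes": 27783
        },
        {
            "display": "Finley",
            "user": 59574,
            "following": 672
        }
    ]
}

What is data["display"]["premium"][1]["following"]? 184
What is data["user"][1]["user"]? 59574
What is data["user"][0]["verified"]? False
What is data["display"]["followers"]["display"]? "Quinn"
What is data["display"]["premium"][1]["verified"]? False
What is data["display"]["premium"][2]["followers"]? 7692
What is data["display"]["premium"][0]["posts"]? 409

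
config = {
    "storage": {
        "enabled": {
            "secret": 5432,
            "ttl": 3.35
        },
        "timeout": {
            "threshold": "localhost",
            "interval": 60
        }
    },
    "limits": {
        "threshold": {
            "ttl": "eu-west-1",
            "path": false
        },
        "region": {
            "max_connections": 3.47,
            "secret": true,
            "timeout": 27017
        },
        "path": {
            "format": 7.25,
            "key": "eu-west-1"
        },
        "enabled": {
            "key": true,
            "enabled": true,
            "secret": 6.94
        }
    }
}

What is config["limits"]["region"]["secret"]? True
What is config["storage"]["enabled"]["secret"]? 5432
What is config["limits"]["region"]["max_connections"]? 3.47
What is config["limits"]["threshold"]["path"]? False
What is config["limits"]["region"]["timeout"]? 27017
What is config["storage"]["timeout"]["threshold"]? "localhost"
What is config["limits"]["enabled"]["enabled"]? True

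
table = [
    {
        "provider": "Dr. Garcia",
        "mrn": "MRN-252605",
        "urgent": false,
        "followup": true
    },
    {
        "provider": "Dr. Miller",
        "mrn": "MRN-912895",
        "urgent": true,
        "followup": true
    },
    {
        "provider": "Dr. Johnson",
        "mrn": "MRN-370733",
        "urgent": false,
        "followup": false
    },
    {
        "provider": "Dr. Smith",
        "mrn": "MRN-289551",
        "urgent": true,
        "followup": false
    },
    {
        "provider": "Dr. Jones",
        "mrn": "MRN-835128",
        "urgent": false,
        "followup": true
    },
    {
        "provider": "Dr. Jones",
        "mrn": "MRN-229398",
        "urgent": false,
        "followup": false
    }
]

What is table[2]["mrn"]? "MRN-370733"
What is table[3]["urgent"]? True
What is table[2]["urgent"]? False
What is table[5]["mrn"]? "MRN-229398"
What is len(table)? 6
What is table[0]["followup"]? True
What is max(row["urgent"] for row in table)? True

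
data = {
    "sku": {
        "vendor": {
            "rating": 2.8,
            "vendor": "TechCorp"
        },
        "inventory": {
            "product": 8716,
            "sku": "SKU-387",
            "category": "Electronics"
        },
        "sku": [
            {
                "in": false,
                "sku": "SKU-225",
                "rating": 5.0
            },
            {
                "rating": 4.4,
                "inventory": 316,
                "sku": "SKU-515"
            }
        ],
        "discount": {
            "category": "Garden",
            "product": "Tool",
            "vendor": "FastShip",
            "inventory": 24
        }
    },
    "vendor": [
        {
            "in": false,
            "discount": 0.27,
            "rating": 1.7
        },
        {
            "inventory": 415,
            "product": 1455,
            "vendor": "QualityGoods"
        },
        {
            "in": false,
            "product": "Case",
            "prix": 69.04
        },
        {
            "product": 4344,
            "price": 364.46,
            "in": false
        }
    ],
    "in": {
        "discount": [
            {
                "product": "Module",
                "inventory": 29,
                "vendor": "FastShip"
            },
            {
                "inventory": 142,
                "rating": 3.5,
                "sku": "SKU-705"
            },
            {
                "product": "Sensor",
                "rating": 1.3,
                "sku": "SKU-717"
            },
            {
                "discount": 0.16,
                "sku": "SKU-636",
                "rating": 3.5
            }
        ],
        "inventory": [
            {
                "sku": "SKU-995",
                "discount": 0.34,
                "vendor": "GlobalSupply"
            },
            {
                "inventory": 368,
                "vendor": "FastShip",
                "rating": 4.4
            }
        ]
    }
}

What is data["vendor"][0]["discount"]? 0.27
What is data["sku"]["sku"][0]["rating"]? 5.0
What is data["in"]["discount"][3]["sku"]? "SKU-636"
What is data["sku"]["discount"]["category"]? "Garden"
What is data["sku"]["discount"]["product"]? "Tool"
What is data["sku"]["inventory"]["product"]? 8716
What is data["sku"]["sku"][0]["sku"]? "SKU-225"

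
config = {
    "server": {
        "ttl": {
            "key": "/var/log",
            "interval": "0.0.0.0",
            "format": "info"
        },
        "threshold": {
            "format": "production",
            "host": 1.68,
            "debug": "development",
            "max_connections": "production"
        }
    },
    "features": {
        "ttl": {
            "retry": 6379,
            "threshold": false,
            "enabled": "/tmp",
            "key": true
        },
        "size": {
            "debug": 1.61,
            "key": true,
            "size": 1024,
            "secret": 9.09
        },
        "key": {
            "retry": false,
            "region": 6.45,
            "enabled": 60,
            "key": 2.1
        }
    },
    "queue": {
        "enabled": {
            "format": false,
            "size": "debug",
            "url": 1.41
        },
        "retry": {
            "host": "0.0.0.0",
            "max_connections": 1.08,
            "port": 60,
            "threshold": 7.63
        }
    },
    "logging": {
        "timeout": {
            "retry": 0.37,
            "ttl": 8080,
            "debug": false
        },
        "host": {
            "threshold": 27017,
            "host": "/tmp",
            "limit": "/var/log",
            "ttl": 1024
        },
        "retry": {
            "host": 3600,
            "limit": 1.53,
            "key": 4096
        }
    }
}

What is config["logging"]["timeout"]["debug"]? False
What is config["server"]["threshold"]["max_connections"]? "production"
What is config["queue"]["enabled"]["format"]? False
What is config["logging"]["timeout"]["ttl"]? 8080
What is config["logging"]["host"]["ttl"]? 1024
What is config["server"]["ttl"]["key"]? "/var/log"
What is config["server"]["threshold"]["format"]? "production"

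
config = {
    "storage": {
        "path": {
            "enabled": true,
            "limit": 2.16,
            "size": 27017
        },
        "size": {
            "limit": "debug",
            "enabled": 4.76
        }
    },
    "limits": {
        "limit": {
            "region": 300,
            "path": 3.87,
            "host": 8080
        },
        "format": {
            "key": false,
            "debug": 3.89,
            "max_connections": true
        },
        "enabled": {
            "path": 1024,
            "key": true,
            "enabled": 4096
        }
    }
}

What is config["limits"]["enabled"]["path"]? 1024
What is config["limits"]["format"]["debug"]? 3.89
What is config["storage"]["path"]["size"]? 27017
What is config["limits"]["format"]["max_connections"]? True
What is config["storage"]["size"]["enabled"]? 4.76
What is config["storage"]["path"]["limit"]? 2.16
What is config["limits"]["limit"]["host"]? 8080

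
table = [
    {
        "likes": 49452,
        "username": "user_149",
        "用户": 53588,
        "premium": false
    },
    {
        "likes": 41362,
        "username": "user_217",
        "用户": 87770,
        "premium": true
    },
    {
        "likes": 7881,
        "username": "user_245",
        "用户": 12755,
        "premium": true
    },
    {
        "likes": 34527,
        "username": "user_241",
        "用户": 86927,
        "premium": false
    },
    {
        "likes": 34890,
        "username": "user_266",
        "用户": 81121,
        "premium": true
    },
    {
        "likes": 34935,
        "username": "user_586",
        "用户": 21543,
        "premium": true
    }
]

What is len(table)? 6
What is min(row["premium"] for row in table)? False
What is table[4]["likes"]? 34890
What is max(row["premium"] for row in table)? True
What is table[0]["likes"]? 49452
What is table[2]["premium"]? True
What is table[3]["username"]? "user_241"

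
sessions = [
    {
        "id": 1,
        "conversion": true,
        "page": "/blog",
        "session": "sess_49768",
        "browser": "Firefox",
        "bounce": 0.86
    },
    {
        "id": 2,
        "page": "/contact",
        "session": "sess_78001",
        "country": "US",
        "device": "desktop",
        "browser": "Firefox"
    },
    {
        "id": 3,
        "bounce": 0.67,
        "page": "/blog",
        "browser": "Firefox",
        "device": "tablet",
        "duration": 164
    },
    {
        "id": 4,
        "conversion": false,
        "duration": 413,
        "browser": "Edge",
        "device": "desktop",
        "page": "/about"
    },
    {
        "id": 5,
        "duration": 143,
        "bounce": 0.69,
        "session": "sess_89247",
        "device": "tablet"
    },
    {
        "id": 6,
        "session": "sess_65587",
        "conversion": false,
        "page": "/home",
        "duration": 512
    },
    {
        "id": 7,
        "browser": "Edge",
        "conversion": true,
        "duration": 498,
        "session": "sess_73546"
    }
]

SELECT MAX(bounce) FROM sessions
0.86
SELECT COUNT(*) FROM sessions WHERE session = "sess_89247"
1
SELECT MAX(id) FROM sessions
7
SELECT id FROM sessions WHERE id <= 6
[1, 2, 3, 4, 5, 6]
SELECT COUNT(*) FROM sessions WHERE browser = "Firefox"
3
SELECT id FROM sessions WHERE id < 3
[1, 2]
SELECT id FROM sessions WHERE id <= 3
[1, 2, 3]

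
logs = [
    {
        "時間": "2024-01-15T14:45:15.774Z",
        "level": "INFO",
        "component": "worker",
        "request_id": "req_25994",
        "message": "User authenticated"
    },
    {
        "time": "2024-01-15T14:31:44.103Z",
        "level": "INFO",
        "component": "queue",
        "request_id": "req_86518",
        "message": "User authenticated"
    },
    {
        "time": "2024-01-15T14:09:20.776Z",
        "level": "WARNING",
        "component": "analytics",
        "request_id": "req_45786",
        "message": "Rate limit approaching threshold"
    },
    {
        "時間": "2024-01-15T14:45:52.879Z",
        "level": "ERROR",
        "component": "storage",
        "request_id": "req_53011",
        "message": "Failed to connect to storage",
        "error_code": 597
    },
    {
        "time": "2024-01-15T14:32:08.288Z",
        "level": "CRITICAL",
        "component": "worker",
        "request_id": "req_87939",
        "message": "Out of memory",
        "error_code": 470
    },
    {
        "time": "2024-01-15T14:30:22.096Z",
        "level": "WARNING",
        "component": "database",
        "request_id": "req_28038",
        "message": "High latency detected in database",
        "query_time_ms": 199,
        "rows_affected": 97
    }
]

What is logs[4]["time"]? "2024-01-15T14:32:08.288Z"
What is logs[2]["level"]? "WARNING"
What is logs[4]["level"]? "CRITICAL"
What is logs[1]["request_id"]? "req_86518"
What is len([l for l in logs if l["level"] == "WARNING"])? 2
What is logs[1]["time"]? "2024-01-15T14:31:44.103Z"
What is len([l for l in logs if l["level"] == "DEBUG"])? 0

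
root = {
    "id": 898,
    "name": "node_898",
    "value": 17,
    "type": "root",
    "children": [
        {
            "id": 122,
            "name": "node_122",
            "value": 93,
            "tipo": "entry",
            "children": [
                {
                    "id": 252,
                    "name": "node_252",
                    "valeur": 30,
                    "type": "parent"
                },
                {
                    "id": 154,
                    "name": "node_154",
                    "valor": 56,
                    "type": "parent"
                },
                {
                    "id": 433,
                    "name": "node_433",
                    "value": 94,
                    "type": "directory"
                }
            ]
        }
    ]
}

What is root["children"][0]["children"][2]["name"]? "node_433"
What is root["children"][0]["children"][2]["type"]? "directory"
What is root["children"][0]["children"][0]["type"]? "parent"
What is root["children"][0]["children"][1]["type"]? "parent"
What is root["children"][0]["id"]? 122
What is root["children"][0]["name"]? "node_122"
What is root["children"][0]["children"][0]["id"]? 252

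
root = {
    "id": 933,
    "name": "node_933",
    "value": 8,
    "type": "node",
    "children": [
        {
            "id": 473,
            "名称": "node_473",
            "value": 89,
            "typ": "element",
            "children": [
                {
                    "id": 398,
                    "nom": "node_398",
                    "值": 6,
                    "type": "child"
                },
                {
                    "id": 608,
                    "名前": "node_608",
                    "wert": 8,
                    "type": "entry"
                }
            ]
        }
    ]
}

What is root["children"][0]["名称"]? "node_473"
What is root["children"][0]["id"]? 473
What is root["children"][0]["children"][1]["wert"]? 8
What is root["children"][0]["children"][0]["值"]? 6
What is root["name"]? "node_933"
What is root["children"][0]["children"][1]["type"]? "entry"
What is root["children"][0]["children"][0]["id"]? 398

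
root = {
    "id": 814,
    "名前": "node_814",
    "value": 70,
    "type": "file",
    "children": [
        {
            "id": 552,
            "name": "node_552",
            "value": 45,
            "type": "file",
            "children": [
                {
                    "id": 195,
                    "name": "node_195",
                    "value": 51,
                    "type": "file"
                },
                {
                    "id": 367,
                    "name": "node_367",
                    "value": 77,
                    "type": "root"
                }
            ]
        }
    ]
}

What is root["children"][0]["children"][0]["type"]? "file"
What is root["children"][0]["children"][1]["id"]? 367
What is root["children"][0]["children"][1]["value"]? 77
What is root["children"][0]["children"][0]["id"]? 195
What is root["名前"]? "node_814"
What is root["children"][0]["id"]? 552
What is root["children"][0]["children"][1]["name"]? "node_367"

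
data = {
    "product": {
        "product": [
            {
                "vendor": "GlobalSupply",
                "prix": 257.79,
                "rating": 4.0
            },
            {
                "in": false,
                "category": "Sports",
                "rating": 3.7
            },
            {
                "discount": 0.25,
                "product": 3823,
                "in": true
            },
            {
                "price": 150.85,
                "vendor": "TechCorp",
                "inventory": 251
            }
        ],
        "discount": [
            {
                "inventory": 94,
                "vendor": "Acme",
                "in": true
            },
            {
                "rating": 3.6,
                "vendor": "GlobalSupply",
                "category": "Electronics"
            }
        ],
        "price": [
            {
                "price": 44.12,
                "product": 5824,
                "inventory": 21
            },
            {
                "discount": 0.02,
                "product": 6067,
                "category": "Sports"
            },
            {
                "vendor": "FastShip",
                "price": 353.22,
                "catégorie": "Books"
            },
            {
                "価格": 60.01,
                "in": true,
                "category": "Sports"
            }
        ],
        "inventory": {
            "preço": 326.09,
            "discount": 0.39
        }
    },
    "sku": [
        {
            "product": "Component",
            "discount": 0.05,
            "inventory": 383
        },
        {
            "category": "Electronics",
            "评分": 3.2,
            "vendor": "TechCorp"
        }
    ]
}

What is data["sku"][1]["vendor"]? "TechCorp"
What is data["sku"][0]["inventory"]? 383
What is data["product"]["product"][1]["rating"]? 3.7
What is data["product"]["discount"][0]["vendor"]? "Acme"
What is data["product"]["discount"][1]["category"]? "Electronics"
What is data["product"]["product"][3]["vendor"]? "TechCorp"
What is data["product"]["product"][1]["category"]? "Sports"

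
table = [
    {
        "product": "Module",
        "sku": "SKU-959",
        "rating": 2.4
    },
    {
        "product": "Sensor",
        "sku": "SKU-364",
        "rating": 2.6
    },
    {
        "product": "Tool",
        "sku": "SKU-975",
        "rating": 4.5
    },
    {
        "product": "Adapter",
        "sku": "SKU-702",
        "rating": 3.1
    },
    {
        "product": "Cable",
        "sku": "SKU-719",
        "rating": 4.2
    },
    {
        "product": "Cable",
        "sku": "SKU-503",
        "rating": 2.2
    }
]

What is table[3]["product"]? "Adapter"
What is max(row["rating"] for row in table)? 4.5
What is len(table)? 6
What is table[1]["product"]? "Sensor"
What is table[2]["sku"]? "SKU-975"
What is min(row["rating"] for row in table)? 2.2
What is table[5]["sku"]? "SKU-503"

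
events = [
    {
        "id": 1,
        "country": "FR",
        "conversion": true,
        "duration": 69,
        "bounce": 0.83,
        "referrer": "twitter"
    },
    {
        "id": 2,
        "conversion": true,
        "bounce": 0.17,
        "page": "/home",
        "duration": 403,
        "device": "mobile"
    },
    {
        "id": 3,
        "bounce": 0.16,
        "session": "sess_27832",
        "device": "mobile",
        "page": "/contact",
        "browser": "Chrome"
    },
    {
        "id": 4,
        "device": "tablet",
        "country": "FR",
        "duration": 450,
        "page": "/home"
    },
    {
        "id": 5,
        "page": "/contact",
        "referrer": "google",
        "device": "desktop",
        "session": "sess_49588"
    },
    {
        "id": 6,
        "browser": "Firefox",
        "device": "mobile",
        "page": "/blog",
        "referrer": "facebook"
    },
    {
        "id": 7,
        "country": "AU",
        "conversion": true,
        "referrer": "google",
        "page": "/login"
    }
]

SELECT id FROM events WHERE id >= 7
[7]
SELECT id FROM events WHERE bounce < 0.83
[2, 3]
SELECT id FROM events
[1, 2, 3, 4, 5, 6, 7]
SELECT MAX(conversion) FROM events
True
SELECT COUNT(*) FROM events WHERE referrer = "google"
2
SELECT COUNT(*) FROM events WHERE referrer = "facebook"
1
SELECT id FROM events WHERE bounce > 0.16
[1, 2]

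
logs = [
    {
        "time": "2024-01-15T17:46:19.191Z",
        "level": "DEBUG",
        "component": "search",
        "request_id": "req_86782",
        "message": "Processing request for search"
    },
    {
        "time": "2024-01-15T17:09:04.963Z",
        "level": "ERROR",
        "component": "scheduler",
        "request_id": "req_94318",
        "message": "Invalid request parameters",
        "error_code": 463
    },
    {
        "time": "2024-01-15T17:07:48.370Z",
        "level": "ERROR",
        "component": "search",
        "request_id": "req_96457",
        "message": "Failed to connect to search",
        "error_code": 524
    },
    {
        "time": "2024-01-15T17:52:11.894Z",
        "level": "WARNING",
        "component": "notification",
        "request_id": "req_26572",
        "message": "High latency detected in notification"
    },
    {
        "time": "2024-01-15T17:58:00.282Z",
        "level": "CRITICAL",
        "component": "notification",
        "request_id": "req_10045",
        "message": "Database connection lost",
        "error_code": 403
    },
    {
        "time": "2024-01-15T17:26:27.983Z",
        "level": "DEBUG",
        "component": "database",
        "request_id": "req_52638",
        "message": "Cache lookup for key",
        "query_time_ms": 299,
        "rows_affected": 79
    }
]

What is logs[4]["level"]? "CRITICAL"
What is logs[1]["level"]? "ERROR"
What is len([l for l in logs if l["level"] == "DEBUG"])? 2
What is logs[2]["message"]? "Failed to connect to search"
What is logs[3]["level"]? "WARNING"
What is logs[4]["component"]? "notification"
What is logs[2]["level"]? "ERROR"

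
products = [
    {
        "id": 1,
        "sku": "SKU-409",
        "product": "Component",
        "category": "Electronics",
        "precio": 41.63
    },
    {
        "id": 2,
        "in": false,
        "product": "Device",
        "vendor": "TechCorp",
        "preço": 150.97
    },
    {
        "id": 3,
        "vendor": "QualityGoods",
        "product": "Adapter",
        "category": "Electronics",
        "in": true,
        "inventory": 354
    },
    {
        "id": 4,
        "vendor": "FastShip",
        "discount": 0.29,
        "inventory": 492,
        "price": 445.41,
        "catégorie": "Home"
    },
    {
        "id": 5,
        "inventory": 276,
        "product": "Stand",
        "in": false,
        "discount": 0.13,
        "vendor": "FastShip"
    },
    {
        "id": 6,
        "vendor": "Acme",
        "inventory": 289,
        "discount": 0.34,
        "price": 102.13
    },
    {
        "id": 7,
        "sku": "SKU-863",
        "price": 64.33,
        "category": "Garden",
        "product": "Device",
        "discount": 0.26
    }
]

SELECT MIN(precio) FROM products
41.63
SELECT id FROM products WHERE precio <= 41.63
[1]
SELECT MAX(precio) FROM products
41.63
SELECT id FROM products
[1, 2, 3, 4, 5, 6, 7]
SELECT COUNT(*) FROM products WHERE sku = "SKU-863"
1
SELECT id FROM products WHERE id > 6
[7]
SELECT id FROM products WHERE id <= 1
[1]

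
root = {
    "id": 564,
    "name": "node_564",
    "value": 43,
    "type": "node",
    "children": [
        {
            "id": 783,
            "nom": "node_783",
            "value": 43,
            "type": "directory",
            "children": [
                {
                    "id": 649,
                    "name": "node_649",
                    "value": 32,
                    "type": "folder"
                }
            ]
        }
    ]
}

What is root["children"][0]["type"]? "directory"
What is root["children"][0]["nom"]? "node_783"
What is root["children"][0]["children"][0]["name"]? "node_649"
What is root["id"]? 564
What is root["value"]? 43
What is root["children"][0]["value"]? 43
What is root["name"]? "node_564"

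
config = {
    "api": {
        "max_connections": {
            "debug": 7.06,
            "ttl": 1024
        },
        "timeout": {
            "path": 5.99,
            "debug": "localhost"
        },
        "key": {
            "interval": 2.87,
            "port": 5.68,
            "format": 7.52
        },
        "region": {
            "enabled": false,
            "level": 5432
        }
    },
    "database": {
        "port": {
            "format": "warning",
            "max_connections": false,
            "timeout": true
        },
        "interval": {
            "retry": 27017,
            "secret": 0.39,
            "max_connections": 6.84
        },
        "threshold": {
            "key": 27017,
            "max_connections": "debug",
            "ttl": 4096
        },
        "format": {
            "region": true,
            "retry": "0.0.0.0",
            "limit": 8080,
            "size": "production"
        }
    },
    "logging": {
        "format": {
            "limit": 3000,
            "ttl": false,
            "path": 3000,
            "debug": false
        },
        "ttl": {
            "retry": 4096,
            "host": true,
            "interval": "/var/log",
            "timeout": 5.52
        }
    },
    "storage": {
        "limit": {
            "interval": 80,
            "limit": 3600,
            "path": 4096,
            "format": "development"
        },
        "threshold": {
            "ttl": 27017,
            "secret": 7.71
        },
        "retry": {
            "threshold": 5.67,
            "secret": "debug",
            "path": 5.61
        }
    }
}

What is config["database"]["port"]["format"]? "warning"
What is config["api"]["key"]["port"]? 5.68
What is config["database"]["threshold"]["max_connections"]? "debug"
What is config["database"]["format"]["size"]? "production"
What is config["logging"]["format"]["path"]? 3000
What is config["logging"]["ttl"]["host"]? True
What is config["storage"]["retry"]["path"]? 5.61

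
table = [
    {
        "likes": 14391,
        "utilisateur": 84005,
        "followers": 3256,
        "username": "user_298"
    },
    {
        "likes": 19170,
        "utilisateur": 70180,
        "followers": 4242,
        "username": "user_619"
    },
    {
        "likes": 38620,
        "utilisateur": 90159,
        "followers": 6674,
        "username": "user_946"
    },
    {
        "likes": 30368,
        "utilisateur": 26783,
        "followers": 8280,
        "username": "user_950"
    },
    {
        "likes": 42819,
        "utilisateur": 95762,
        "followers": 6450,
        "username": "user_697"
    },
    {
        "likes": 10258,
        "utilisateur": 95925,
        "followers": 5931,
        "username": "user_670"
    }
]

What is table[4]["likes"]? 42819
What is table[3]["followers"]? 8280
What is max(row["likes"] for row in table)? 42819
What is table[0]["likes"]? 14391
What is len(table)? 6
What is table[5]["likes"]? 10258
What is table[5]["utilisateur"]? 95925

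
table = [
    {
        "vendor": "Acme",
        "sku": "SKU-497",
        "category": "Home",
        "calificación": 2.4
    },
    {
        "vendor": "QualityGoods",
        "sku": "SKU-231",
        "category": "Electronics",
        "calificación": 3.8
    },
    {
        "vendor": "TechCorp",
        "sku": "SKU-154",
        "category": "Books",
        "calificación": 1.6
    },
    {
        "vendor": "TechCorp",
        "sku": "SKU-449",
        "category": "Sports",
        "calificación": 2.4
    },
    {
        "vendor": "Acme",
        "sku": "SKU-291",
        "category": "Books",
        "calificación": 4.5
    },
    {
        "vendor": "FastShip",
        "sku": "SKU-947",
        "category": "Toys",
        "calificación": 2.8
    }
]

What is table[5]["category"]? "Toys"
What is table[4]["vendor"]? "Acme"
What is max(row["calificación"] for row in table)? 4.5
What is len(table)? 6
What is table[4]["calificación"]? 4.5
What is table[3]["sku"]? "SKU-449"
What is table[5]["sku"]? "SKU-947"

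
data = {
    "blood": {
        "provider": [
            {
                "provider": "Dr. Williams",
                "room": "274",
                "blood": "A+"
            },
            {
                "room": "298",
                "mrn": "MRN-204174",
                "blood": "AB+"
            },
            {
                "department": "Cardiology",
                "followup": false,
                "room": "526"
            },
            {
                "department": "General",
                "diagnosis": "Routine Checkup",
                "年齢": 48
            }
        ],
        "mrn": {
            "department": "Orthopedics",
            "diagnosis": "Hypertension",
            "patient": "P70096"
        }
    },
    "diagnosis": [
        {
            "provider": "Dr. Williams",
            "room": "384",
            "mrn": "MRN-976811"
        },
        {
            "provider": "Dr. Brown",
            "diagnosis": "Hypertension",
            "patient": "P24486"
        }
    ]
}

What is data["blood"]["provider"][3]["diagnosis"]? "Routine Checkup"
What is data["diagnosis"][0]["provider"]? "Dr. Williams"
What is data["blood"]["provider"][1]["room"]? "298"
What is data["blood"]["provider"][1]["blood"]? "AB+"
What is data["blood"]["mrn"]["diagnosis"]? "Hypertension"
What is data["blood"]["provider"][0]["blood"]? "A+"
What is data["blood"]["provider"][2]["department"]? "Cardiology"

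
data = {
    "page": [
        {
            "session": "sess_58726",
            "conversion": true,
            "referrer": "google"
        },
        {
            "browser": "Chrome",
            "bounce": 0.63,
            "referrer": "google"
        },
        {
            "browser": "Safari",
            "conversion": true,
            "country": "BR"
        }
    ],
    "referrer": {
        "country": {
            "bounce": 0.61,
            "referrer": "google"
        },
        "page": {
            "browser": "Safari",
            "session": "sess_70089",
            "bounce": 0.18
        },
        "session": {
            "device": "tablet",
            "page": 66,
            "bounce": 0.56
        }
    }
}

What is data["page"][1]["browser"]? "Chrome"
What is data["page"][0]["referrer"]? "google"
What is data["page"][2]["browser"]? "Safari"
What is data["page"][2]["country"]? "BR"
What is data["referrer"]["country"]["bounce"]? 0.61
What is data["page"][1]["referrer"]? "google"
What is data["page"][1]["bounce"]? 0.63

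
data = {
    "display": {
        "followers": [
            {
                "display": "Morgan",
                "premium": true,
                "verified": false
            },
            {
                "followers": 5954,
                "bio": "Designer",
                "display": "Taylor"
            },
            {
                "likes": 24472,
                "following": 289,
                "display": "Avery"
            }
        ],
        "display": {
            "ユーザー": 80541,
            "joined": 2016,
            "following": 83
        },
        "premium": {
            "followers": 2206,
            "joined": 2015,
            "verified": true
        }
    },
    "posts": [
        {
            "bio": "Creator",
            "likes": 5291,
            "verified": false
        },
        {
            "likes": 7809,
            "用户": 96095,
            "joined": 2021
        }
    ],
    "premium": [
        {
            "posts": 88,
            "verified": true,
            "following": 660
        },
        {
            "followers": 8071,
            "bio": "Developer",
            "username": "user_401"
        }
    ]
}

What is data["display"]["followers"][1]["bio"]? "Designer"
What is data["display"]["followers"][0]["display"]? "Morgan"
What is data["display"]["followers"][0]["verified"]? False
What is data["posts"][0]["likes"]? 5291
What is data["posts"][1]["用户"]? 96095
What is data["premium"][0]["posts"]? 88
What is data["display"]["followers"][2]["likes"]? 24472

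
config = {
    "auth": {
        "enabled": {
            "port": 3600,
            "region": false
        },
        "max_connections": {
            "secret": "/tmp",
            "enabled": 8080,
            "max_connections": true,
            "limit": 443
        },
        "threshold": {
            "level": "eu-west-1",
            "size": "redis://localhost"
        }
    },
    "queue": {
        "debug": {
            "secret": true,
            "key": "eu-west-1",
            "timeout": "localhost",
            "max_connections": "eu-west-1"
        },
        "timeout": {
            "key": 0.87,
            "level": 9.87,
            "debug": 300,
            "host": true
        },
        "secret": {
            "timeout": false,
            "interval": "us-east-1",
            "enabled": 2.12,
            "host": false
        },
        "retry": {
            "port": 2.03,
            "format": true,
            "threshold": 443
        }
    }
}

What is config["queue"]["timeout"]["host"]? True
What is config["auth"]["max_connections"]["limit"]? 443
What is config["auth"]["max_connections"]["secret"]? "/tmp"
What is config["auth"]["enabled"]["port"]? 3600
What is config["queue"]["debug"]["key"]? "eu-west-1"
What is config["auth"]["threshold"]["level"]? "eu-west-1"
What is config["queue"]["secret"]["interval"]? "us-east-1"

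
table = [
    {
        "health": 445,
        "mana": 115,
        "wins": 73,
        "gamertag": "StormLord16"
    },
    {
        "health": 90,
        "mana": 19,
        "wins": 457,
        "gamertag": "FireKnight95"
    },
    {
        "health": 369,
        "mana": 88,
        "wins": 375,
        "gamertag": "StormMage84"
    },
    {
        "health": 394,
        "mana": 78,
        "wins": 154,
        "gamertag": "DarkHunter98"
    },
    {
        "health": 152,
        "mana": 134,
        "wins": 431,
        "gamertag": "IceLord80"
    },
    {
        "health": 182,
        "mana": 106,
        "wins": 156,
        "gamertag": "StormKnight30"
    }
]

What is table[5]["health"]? 182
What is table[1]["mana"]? 19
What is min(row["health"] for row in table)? 90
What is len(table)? 6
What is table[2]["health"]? 369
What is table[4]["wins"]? 431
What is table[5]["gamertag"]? "StormKnight30"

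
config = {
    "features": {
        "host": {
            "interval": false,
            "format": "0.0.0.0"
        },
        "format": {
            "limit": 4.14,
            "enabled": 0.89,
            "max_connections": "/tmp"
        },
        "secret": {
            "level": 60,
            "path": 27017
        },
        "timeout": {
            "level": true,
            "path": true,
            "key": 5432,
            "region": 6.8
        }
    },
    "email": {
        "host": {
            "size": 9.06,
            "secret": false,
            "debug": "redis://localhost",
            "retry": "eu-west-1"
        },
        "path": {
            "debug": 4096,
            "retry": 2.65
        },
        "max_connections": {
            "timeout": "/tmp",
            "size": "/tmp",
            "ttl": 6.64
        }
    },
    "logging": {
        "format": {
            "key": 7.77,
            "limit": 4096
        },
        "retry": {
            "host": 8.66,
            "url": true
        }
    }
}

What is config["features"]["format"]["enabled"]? 0.89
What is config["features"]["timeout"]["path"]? True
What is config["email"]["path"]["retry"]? 2.65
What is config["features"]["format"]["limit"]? 4.14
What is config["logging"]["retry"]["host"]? 8.66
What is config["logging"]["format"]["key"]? 7.77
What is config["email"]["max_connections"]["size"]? "/tmp"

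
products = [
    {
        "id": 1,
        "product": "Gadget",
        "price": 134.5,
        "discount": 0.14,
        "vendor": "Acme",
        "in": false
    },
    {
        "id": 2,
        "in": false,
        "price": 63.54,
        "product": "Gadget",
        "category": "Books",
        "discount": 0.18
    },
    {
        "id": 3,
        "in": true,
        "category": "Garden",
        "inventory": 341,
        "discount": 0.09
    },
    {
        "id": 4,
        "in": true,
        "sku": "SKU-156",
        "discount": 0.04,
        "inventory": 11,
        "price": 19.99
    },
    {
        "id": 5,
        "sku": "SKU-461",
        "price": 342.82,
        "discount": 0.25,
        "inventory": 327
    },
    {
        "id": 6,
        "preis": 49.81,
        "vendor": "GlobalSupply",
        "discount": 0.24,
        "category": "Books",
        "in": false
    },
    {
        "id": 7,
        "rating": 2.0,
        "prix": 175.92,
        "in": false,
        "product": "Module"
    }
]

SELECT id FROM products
[1, 2, 3, 4, 5, 6, 7]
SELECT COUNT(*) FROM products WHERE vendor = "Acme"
1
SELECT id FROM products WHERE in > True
[]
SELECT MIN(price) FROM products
19.99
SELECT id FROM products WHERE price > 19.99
[1, 2, 5]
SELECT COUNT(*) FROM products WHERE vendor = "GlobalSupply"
1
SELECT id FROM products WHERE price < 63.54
[4]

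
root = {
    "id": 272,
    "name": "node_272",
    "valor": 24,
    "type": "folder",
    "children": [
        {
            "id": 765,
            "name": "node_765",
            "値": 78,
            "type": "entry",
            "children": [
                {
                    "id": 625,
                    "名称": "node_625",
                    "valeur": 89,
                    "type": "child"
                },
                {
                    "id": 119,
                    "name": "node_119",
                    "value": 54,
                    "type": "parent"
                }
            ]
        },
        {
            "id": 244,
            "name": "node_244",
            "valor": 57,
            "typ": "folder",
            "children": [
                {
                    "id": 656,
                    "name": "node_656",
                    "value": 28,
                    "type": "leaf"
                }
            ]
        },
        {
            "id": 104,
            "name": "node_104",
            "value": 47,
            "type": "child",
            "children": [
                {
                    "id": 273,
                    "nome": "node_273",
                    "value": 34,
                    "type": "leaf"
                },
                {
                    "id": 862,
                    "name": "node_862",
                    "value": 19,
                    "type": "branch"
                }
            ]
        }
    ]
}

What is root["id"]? 272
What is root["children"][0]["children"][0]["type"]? "child"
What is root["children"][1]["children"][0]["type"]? "leaf"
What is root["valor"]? 24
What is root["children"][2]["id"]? 104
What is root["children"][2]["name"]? "node_104"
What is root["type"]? "folder"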